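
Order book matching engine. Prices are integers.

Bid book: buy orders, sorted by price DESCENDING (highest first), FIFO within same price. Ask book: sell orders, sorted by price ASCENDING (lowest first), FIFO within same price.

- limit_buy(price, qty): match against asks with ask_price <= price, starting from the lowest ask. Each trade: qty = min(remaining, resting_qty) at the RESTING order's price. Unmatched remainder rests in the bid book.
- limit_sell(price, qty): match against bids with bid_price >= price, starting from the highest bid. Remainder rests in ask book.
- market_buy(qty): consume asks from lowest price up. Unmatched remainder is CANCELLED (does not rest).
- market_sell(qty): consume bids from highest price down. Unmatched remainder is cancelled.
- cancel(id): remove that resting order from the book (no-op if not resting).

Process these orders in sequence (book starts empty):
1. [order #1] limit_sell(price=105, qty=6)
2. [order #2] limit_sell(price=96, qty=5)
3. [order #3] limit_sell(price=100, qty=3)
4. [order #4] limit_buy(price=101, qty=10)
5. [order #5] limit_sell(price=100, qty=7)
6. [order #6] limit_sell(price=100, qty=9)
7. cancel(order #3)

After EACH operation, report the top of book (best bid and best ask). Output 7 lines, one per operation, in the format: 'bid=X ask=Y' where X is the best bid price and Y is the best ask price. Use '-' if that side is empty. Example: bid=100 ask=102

After op 1 [order #1] limit_sell(price=105, qty=6): fills=none; bids=[-] asks=[#1:6@105]
After op 2 [order #2] limit_sell(price=96, qty=5): fills=none; bids=[-] asks=[#2:5@96 #1:6@105]
After op 3 [order #3] limit_sell(price=100, qty=3): fills=none; bids=[-] asks=[#2:5@96 #3:3@100 #1:6@105]
After op 4 [order #4] limit_buy(price=101, qty=10): fills=#4x#2:5@96 #4x#3:3@100; bids=[#4:2@101] asks=[#1:6@105]
After op 5 [order #5] limit_sell(price=100, qty=7): fills=#4x#5:2@101; bids=[-] asks=[#5:5@100 #1:6@105]
After op 6 [order #6] limit_sell(price=100, qty=9): fills=none; bids=[-] asks=[#5:5@100 #6:9@100 #1:6@105]
After op 7 cancel(order #3): fills=none; bids=[-] asks=[#5:5@100 #6:9@100 #1:6@105]

Answer: bid=- ask=105
bid=- ask=96
bid=- ask=96
bid=101 ask=105
bid=- ask=100
bid=- ask=100
bid=- ask=100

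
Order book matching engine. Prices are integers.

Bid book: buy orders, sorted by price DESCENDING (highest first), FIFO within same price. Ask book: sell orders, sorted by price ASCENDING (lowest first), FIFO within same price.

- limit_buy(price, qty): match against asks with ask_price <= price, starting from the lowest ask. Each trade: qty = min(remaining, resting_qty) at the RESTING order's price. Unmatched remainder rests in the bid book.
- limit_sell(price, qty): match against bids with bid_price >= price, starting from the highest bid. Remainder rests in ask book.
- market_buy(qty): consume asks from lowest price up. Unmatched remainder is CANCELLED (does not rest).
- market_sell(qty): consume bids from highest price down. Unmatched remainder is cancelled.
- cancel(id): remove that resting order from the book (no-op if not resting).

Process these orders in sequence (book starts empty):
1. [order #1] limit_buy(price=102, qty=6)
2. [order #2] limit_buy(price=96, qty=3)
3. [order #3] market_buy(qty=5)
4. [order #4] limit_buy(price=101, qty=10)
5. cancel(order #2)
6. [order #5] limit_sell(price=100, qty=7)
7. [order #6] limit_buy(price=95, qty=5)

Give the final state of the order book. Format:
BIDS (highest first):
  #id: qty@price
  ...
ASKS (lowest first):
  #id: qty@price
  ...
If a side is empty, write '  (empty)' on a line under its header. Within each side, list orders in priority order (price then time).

Answer: BIDS (highest first):
  #4: 9@101
  #6: 5@95
ASKS (lowest first):
  (empty)

Derivation:
After op 1 [order #1] limit_buy(price=102, qty=6): fills=none; bids=[#1:6@102] asks=[-]
After op 2 [order #2] limit_buy(price=96, qty=3): fills=none; bids=[#1:6@102 #2:3@96] asks=[-]
After op 3 [order #3] market_buy(qty=5): fills=none; bids=[#1:6@102 #2:3@96] asks=[-]
After op 4 [order #4] limit_buy(price=101, qty=10): fills=none; bids=[#1:6@102 #4:10@101 #2:3@96] asks=[-]
After op 5 cancel(order #2): fills=none; bids=[#1:6@102 #4:10@101] asks=[-]
After op 6 [order #5] limit_sell(price=100, qty=7): fills=#1x#5:6@102 #4x#5:1@101; bids=[#4:9@101] asks=[-]
After op 7 [order #6] limit_buy(price=95, qty=5): fills=none; bids=[#4:9@101 #6:5@95] asks=[-]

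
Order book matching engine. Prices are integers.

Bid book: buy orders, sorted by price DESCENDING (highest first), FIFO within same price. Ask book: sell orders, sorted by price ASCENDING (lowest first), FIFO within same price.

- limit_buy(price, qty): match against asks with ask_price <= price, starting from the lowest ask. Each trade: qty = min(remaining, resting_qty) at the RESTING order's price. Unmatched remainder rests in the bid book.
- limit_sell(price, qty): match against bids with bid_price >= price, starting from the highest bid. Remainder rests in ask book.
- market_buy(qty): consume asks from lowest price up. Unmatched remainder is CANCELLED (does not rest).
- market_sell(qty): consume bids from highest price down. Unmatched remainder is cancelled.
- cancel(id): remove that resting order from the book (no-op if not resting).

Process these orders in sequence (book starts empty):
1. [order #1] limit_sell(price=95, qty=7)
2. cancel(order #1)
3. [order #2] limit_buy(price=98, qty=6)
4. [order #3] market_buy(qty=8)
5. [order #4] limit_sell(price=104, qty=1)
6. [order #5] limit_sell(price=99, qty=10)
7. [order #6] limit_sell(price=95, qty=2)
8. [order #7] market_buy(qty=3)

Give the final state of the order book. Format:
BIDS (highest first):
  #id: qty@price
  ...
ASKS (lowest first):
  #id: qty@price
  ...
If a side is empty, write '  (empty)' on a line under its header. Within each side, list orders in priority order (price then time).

After op 1 [order #1] limit_sell(price=95, qty=7): fills=none; bids=[-] asks=[#1:7@95]
After op 2 cancel(order #1): fills=none; bids=[-] asks=[-]
After op 3 [order #2] limit_buy(price=98, qty=6): fills=none; bids=[#2:6@98] asks=[-]
After op 4 [order #3] market_buy(qty=8): fills=none; bids=[#2:6@98] asks=[-]
After op 5 [order #4] limit_sell(price=104, qty=1): fills=none; bids=[#2:6@98] asks=[#4:1@104]
After op 6 [order #5] limit_sell(price=99, qty=10): fills=none; bids=[#2:6@98] asks=[#5:10@99 #4:1@104]
After op 7 [order #6] limit_sell(price=95, qty=2): fills=#2x#6:2@98; bids=[#2:4@98] asks=[#5:10@99 #4:1@104]
After op 8 [order #7] market_buy(qty=3): fills=#7x#5:3@99; bids=[#2:4@98] asks=[#5:7@99 #4:1@104]

Answer: BIDS (highest first):
  #2: 4@98
ASKS (lowest first):
  #5: 7@99
  #4: 1@104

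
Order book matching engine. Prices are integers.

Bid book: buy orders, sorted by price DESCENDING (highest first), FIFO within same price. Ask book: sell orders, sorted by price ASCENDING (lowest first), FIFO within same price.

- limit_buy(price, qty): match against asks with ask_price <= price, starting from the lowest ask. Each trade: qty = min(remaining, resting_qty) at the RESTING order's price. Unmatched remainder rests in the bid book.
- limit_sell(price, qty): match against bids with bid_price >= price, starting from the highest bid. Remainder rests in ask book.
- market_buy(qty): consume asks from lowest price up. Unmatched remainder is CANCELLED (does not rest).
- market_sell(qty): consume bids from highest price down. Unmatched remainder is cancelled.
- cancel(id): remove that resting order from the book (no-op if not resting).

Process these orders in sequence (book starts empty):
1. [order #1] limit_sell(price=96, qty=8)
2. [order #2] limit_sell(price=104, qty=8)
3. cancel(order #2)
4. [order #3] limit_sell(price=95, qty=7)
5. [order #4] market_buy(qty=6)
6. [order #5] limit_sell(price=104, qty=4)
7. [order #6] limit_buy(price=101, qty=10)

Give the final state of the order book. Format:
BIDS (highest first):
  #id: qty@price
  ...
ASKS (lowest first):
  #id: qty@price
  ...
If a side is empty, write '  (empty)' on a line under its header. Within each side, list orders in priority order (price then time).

Answer: BIDS (highest first):
  #6: 1@101
ASKS (lowest first):
  #5: 4@104

Derivation:
After op 1 [order #1] limit_sell(price=96, qty=8): fills=none; bids=[-] asks=[#1:8@96]
After op 2 [order #2] limit_sell(price=104, qty=8): fills=none; bids=[-] asks=[#1:8@96 #2:8@104]
After op 3 cancel(order #2): fills=none; bids=[-] asks=[#1:8@96]
After op 4 [order #3] limit_sell(price=95, qty=7): fills=none; bids=[-] asks=[#3:7@95 #1:8@96]
After op 5 [order #4] market_buy(qty=6): fills=#4x#3:6@95; bids=[-] asks=[#3:1@95 #1:8@96]
After op 6 [order #5] limit_sell(price=104, qty=4): fills=none; bids=[-] asks=[#3:1@95 #1:8@96 #5:4@104]
After op 7 [order #6] limit_buy(price=101, qty=10): fills=#6x#3:1@95 #6x#1:8@96; bids=[#6:1@101] asks=[#5:4@104]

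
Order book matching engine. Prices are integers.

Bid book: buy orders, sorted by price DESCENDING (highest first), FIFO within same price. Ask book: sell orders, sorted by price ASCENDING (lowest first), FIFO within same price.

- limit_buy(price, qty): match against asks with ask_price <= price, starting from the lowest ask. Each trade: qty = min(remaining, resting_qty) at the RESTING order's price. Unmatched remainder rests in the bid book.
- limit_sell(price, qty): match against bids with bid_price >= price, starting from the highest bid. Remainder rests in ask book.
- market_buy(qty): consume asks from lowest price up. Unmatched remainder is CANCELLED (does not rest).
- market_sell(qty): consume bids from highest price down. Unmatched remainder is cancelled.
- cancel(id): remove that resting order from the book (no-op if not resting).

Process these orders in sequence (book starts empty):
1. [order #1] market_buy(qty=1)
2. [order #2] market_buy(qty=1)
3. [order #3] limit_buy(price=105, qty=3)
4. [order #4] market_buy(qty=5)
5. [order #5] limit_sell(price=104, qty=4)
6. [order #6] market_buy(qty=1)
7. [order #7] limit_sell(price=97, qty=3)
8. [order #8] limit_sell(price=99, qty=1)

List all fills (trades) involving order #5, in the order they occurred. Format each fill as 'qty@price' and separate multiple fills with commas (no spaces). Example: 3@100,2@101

After op 1 [order #1] market_buy(qty=1): fills=none; bids=[-] asks=[-]
After op 2 [order #2] market_buy(qty=1): fills=none; bids=[-] asks=[-]
After op 3 [order #3] limit_buy(price=105, qty=3): fills=none; bids=[#3:3@105] asks=[-]
After op 4 [order #4] market_buy(qty=5): fills=none; bids=[#3:3@105] asks=[-]
After op 5 [order #5] limit_sell(price=104, qty=4): fills=#3x#5:3@105; bids=[-] asks=[#5:1@104]
After op 6 [order #6] market_buy(qty=1): fills=#6x#5:1@104; bids=[-] asks=[-]
After op 7 [order #7] limit_sell(price=97, qty=3): fills=none; bids=[-] asks=[#7:3@97]
After op 8 [order #8] limit_sell(price=99, qty=1): fills=none; bids=[-] asks=[#7:3@97 #8:1@99]

Answer: 3@105,1@104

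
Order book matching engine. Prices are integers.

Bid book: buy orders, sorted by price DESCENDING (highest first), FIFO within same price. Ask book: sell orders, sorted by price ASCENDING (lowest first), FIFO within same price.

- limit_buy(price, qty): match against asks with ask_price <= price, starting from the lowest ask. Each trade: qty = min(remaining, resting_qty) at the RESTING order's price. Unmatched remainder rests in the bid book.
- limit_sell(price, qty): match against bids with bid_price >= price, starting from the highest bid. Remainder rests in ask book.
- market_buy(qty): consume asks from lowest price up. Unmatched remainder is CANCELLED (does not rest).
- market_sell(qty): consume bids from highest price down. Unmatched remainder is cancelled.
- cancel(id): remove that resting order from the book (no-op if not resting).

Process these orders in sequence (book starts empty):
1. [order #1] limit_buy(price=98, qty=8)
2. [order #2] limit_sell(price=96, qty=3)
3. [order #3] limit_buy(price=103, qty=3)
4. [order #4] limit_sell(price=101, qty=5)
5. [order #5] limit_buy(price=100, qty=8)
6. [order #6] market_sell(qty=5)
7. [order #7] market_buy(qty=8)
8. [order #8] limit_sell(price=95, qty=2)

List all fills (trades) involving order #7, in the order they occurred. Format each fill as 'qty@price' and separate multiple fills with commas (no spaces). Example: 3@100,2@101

After op 1 [order #1] limit_buy(price=98, qty=8): fills=none; bids=[#1:8@98] asks=[-]
After op 2 [order #2] limit_sell(price=96, qty=3): fills=#1x#2:3@98; bids=[#1:5@98] asks=[-]
After op 3 [order #3] limit_buy(price=103, qty=3): fills=none; bids=[#3:3@103 #1:5@98] asks=[-]
After op 4 [order #4] limit_sell(price=101, qty=5): fills=#3x#4:3@103; bids=[#1:5@98] asks=[#4:2@101]
After op 5 [order #5] limit_buy(price=100, qty=8): fills=none; bids=[#5:8@100 #1:5@98] asks=[#4:2@101]
After op 6 [order #6] market_sell(qty=5): fills=#5x#6:5@100; bids=[#5:3@100 #1:5@98] asks=[#4:2@101]
After op 7 [order #7] market_buy(qty=8): fills=#7x#4:2@101; bids=[#5:3@100 #1:5@98] asks=[-]
After op 8 [order #8] limit_sell(price=95, qty=2): fills=#5x#8:2@100; bids=[#5:1@100 #1:5@98] asks=[-]

Answer: 2@101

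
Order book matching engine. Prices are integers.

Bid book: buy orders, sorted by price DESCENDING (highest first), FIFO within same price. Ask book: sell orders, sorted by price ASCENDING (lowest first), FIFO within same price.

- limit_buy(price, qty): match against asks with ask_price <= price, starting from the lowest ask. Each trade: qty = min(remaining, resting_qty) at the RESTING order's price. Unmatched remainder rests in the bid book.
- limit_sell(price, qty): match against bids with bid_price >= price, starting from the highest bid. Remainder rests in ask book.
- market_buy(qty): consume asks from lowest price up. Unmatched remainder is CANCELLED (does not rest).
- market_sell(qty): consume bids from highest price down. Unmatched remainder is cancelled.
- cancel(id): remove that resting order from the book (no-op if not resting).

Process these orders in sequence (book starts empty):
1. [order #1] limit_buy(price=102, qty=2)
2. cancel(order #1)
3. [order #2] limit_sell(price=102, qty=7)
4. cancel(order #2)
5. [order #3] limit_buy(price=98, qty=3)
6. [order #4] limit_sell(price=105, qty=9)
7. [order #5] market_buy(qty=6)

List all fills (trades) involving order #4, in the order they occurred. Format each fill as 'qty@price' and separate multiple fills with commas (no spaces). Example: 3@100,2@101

After op 1 [order #1] limit_buy(price=102, qty=2): fills=none; bids=[#1:2@102] asks=[-]
After op 2 cancel(order #1): fills=none; bids=[-] asks=[-]
After op 3 [order #2] limit_sell(price=102, qty=7): fills=none; bids=[-] asks=[#2:7@102]
After op 4 cancel(order #2): fills=none; bids=[-] asks=[-]
After op 5 [order #3] limit_buy(price=98, qty=3): fills=none; bids=[#3:3@98] asks=[-]
After op 6 [order #4] limit_sell(price=105, qty=9): fills=none; bids=[#3:3@98] asks=[#4:9@105]
After op 7 [order #5] market_buy(qty=6): fills=#5x#4:6@105; bids=[#3:3@98] asks=[#4:3@105]

Answer: 6@105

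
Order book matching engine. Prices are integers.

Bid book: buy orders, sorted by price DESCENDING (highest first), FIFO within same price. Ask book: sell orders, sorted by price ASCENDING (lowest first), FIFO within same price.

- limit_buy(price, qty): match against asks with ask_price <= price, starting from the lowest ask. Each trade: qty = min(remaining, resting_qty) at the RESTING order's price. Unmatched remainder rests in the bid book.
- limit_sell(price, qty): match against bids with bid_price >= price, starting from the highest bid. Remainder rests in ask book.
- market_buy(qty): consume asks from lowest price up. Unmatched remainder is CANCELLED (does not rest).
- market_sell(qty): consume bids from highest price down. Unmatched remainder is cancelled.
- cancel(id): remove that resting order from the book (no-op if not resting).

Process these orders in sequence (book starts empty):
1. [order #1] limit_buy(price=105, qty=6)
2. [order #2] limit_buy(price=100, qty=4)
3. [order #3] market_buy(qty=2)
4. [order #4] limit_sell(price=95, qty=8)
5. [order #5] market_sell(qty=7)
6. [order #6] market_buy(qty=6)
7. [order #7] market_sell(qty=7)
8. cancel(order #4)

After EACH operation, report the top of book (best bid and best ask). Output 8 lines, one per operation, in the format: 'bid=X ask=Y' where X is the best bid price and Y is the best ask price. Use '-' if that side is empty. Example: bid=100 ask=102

After op 1 [order #1] limit_buy(price=105, qty=6): fills=none; bids=[#1:6@105] asks=[-]
After op 2 [order #2] limit_buy(price=100, qty=4): fills=none; bids=[#1:6@105 #2:4@100] asks=[-]
After op 3 [order #3] market_buy(qty=2): fills=none; bids=[#1:6@105 #2:4@100] asks=[-]
After op 4 [order #4] limit_sell(price=95, qty=8): fills=#1x#4:6@105 #2x#4:2@100; bids=[#2:2@100] asks=[-]
After op 5 [order #5] market_sell(qty=7): fills=#2x#5:2@100; bids=[-] asks=[-]
After op 6 [order #6] market_buy(qty=6): fills=none; bids=[-] asks=[-]
After op 7 [order #7] market_sell(qty=7): fills=none; bids=[-] asks=[-]
After op 8 cancel(order #4): fills=none; bids=[-] asks=[-]

Answer: bid=105 ask=-
bid=105 ask=-
bid=105 ask=-
bid=100 ask=-
bid=- ask=-
bid=- ask=-
bid=- ask=-
bid=- ask=-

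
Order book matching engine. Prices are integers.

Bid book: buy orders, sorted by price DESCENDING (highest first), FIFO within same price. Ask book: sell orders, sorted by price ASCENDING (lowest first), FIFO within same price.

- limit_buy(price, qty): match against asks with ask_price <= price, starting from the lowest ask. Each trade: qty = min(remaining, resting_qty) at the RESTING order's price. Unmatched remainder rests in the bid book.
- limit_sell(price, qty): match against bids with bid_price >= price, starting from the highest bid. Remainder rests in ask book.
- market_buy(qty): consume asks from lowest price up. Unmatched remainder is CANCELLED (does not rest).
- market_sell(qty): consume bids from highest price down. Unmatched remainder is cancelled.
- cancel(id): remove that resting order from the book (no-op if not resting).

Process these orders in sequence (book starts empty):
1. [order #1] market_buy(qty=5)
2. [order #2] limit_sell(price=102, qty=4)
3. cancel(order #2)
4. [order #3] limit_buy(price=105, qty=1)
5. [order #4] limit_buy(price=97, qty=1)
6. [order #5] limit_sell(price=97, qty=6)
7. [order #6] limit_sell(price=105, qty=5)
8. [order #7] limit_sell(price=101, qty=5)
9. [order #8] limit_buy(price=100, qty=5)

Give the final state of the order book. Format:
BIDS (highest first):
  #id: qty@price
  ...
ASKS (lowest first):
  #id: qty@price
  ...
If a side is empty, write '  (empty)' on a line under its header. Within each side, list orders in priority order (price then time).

Answer: BIDS (highest first):
  #8: 1@100
ASKS (lowest first):
  #7: 5@101
  #6: 5@105

Derivation:
After op 1 [order #1] market_buy(qty=5): fills=none; bids=[-] asks=[-]
After op 2 [order #2] limit_sell(price=102, qty=4): fills=none; bids=[-] asks=[#2:4@102]
After op 3 cancel(order #2): fills=none; bids=[-] asks=[-]
After op 4 [order #3] limit_buy(price=105, qty=1): fills=none; bids=[#3:1@105] asks=[-]
After op 5 [order #4] limit_buy(price=97, qty=1): fills=none; bids=[#3:1@105 #4:1@97] asks=[-]
After op 6 [order #5] limit_sell(price=97, qty=6): fills=#3x#5:1@105 #4x#5:1@97; bids=[-] asks=[#5:4@97]
After op 7 [order #6] limit_sell(price=105, qty=5): fills=none; bids=[-] asks=[#5:4@97 #6:5@105]
After op 8 [order #7] limit_sell(price=101, qty=5): fills=none; bids=[-] asks=[#5:4@97 #7:5@101 #6:5@105]
After op 9 [order #8] limit_buy(price=100, qty=5): fills=#8x#5:4@97; bids=[#8:1@100] asks=[#7:5@101 #6:5@105]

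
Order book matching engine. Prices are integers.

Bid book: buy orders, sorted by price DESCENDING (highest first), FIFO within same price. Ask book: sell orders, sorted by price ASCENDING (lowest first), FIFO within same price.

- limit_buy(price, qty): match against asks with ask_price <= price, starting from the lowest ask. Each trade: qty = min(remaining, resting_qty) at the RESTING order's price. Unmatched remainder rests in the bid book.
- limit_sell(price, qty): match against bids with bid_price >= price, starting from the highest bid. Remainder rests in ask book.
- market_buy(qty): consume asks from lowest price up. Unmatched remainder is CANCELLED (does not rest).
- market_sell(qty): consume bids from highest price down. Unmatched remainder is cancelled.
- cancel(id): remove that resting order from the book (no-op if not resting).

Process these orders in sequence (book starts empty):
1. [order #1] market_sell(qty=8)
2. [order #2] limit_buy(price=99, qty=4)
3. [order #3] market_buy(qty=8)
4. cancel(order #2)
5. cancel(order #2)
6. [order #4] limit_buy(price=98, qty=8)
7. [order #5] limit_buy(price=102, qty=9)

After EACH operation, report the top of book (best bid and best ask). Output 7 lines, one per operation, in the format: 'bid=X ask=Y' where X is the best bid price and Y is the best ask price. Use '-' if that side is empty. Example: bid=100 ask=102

After op 1 [order #1] market_sell(qty=8): fills=none; bids=[-] asks=[-]
After op 2 [order #2] limit_buy(price=99, qty=4): fills=none; bids=[#2:4@99] asks=[-]
After op 3 [order #3] market_buy(qty=8): fills=none; bids=[#2:4@99] asks=[-]
After op 4 cancel(order #2): fills=none; bids=[-] asks=[-]
After op 5 cancel(order #2): fills=none; bids=[-] asks=[-]
After op 6 [order #4] limit_buy(price=98, qty=8): fills=none; bids=[#4:8@98] asks=[-]
After op 7 [order #5] limit_buy(price=102, qty=9): fills=none; bids=[#5:9@102 #4:8@98] asks=[-]

Answer: bid=- ask=-
bid=99 ask=-
bid=99 ask=-
bid=- ask=-
bid=- ask=-
bid=98 ask=-
bid=102 ask=-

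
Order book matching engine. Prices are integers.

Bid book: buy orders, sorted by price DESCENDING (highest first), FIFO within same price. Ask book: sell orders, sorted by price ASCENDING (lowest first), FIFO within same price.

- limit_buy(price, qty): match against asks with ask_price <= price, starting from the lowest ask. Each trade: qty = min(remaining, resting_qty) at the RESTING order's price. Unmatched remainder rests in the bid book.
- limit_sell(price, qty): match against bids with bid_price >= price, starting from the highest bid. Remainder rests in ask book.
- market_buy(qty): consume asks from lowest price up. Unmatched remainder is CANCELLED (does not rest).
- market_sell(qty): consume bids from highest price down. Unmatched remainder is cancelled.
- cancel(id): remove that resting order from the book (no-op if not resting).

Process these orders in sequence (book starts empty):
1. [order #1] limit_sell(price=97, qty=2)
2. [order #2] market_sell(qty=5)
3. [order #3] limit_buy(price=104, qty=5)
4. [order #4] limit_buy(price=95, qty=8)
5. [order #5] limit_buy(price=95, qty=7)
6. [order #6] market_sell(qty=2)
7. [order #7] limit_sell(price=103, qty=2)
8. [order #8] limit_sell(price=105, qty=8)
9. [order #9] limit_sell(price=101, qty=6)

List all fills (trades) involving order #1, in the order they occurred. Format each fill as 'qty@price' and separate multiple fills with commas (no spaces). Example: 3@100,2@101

Answer: 2@97

Derivation:
After op 1 [order #1] limit_sell(price=97, qty=2): fills=none; bids=[-] asks=[#1:2@97]
After op 2 [order #2] market_sell(qty=5): fills=none; bids=[-] asks=[#1:2@97]
After op 3 [order #3] limit_buy(price=104, qty=5): fills=#3x#1:2@97; bids=[#3:3@104] asks=[-]
After op 4 [order #4] limit_buy(price=95, qty=8): fills=none; bids=[#3:3@104 #4:8@95] asks=[-]
After op 5 [order #5] limit_buy(price=95, qty=7): fills=none; bids=[#3:3@104 #4:8@95 #5:7@95] asks=[-]
After op 6 [order #6] market_sell(qty=2): fills=#3x#6:2@104; bids=[#3:1@104 #4:8@95 #5:7@95] asks=[-]
After op 7 [order #7] limit_sell(price=103, qty=2): fills=#3x#7:1@104; bids=[#4:8@95 #5:7@95] asks=[#7:1@103]
After op 8 [order #8] limit_sell(price=105, qty=8): fills=none; bids=[#4:8@95 #5:7@95] asks=[#7:1@103 #8:8@105]
After op 9 [order #9] limit_sell(price=101, qty=6): fills=none; bids=[#4:8@95 #5:7@95] asks=[#9:6@101 #7:1@103 #8:8@105]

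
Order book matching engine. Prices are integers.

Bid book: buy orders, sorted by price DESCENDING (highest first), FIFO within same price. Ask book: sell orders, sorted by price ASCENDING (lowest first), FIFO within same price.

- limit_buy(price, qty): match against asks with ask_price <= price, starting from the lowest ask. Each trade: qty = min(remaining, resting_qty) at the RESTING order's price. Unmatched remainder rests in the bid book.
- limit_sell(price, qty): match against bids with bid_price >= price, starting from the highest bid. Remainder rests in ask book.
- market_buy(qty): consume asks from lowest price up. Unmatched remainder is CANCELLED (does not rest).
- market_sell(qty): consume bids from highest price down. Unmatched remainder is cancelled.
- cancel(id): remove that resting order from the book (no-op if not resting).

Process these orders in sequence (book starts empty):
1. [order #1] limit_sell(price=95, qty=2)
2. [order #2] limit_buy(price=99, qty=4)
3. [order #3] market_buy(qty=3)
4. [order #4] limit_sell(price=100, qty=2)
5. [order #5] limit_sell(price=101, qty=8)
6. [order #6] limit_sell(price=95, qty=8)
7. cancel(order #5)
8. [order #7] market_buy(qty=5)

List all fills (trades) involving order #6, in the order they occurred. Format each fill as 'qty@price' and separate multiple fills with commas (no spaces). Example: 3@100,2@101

Answer: 2@99,5@95

Derivation:
After op 1 [order #1] limit_sell(price=95, qty=2): fills=none; bids=[-] asks=[#1:2@95]
After op 2 [order #2] limit_buy(price=99, qty=4): fills=#2x#1:2@95; bids=[#2:2@99] asks=[-]
After op 3 [order #3] market_buy(qty=3): fills=none; bids=[#2:2@99] asks=[-]
After op 4 [order #4] limit_sell(price=100, qty=2): fills=none; bids=[#2:2@99] asks=[#4:2@100]
After op 5 [order #5] limit_sell(price=101, qty=8): fills=none; bids=[#2:2@99] asks=[#4:2@100 #5:8@101]
After op 6 [order #6] limit_sell(price=95, qty=8): fills=#2x#6:2@99; bids=[-] asks=[#6:6@95 #4:2@100 #5:8@101]
After op 7 cancel(order #5): fills=none; bids=[-] asks=[#6:6@95 #4:2@100]
After op 8 [order #7] market_buy(qty=5): fills=#7x#6:5@95; bids=[-] asks=[#6:1@95 #4:2@100]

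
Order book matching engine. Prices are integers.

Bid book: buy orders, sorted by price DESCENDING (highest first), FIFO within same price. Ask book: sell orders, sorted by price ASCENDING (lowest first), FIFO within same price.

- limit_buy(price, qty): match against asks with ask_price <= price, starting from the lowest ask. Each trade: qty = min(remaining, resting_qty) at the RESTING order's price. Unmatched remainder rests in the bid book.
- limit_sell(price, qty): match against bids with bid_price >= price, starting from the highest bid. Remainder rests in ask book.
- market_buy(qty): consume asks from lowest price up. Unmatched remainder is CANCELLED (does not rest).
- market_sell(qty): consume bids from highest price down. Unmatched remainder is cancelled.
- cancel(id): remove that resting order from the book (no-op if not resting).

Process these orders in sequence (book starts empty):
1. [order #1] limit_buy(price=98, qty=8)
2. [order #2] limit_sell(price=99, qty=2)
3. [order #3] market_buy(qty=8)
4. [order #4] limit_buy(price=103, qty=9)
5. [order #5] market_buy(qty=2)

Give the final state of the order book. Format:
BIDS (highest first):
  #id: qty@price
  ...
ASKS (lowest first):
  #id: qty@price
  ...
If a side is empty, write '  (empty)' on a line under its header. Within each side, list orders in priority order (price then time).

Answer: BIDS (highest first):
  #4: 9@103
  #1: 8@98
ASKS (lowest first):
  (empty)

Derivation:
After op 1 [order #1] limit_buy(price=98, qty=8): fills=none; bids=[#1:8@98] asks=[-]
After op 2 [order #2] limit_sell(price=99, qty=2): fills=none; bids=[#1:8@98] asks=[#2:2@99]
After op 3 [order #3] market_buy(qty=8): fills=#3x#2:2@99; bids=[#1:8@98] asks=[-]
After op 4 [order #4] limit_buy(price=103, qty=9): fills=none; bids=[#4:9@103 #1:8@98] asks=[-]
After op 5 [order #5] market_buy(qty=2): fills=none; bids=[#4:9@103 #1:8@98] asks=[-]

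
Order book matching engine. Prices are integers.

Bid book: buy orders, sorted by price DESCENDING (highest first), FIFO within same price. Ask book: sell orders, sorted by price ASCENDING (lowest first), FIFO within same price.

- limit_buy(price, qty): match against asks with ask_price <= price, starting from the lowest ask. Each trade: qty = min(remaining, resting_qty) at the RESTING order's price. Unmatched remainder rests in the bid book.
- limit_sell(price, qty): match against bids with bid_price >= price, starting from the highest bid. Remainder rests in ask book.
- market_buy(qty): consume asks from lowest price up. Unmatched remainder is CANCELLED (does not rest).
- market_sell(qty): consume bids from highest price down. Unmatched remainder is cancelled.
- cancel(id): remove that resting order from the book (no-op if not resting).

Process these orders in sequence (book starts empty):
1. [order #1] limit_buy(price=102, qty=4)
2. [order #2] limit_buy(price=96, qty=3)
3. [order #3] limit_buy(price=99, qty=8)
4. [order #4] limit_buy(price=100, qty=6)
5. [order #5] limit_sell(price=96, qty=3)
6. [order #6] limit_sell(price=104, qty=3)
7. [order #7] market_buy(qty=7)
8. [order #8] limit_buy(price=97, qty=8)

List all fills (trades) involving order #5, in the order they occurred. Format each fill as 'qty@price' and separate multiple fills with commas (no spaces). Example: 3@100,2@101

Answer: 3@102

Derivation:
After op 1 [order #1] limit_buy(price=102, qty=4): fills=none; bids=[#1:4@102] asks=[-]
After op 2 [order #2] limit_buy(price=96, qty=3): fills=none; bids=[#1:4@102 #2:3@96] asks=[-]
After op 3 [order #3] limit_buy(price=99, qty=8): fills=none; bids=[#1:4@102 #3:8@99 #2:3@96] asks=[-]
After op 4 [order #4] limit_buy(price=100, qty=6): fills=none; bids=[#1:4@102 #4:6@100 #3:8@99 #2:3@96] asks=[-]
After op 5 [order #5] limit_sell(price=96, qty=3): fills=#1x#5:3@102; bids=[#1:1@102 #4:6@100 #3:8@99 #2:3@96] asks=[-]
After op 6 [order #6] limit_sell(price=104, qty=3): fills=none; bids=[#1:1@102 #4:6@100 #3:8@99 #2:3@96] asks=[#6:3@104]
After op 7 [order #7] market_buy(qty=7): fills=#7x#6:3@104; bids=[#1:1@102 #4:6@100 #3:8@99 #2:3@96] asks=[-]
After op 8 [order #8] limit_buy(price=97, qty=8): fills=none; bids=[#1:1@102 #4:6@100 #3:8@99 #8:8@97 #2:3@96] asks=[-]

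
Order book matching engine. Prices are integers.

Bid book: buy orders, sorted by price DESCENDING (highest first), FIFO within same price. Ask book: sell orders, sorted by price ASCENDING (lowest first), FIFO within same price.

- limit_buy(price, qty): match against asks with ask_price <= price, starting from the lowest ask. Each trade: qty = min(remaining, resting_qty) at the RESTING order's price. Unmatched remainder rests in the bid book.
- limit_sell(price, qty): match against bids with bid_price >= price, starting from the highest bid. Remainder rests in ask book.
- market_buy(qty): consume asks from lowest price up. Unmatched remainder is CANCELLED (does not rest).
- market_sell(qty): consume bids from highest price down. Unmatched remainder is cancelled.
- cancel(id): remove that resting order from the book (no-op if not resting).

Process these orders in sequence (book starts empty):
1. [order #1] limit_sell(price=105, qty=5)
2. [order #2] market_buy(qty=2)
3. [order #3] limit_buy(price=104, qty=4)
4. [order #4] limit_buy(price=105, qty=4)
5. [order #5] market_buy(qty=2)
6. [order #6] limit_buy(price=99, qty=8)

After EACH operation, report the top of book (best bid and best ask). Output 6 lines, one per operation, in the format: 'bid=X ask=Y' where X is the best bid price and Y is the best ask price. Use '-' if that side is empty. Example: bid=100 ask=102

After op 1 [order #1] limit_sell(price=105, qty=5): fills=none; bids=[-] asks=[#1:5@105]
After op 2 [order #2] market_buy(qty=2): fills=#2x#1:2@105; bids=[-] asks=[#1:3@105]
After op 3 [order #3] limit_buy(price=104, qty=4): fills=none; bids=[#3:4@104] asks=[#1:3@105]
After op 4 [order #4] limit_buy(price=105, qty=4): fills=#4x#1:3@105; bids=[#4:1@105 #3:4@104] asks=[-]
After op 5 [order #5] market_buy(qty=2): fills=none; bids=[#4:1@105 #3:4@104] asks=[-]
After op 6 [order #6] limit_buy(price=99, qty=8): fills=none; bids=[#4:1@105 #3:4@104 #6:8@99] asks=[-]

Answer: bid=- ask=105
bid=- ask=105
bid=104 ask=105
bid=105 ask=-
bid=105 ask=-
bid=105 ask=-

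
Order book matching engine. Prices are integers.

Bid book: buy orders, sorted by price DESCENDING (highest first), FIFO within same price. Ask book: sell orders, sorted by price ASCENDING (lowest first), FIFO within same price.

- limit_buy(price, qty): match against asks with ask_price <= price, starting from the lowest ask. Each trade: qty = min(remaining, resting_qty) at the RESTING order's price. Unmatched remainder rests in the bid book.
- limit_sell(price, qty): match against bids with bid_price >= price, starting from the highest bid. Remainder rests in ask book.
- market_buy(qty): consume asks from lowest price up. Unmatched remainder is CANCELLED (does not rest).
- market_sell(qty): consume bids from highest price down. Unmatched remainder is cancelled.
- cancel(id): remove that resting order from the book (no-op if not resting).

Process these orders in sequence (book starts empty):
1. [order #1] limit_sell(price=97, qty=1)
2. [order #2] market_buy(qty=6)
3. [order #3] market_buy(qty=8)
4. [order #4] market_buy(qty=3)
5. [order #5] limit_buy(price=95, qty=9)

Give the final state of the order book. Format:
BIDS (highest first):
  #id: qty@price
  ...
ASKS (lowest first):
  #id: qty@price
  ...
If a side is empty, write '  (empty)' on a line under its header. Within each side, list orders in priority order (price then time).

After op 1 [order #1] limit_sell(price=97, qty=1): fills=none; bids=[-] asks=[#1:1@97]
After op 2 [order #2] market_buy(qty=6): fills=#2x#1:1@97; bids=[-] asks=[-]
After op 3 [order #3] market_buy(qty=8): fills=none; bids=[-] asks=[-]
After op 4 [order #4] market_buy(qty=3): fills=none; bids=[-] asks=[-]
After op 5 [order #5] limit_buy(price=95, qty=9): fills=none; bids=[#5:9@95] asks=[-]

Answer: BIDS (highest first):
  #5: 9@95
ASKS (lowest first):
  (empty)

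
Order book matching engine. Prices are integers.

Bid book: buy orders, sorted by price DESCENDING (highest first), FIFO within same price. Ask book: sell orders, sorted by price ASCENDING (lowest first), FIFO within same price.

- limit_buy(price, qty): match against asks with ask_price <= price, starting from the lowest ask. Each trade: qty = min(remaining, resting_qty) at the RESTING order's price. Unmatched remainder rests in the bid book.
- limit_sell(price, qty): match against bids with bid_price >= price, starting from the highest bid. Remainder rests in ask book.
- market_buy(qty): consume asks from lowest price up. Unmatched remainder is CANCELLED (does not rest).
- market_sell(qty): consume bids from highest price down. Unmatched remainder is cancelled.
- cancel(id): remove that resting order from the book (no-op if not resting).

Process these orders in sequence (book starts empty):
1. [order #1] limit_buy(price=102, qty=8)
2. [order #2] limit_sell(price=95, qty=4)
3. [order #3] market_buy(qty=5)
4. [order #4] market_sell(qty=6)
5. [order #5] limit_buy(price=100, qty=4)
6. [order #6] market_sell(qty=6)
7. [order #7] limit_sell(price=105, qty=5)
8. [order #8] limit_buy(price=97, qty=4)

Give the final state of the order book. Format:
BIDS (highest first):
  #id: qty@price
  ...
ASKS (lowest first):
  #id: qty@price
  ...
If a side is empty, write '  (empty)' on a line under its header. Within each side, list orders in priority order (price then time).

After op 1 [order #1] limit_buy(price=102, qty=8): fills=none; bids=[#1:8@102] asks=[-]
After op 2 [order #2] limit_sell(price=95, qty=4): fills=#1x#2:4@102; bids=[#1:4@102] asks=[-]
After op 3 [order #3] market_buy(qty=5): fills=none; bids=[#1:4@102] asks=[-]
After op 4 [order #4] market_sell(qty=6): fills=#1x#4:4@102; bids=[-] asks=[-]
After op 5 [order #5] limit_buy(price=100, qty=4): fills=none; bids=[#5:4@100] asks=[-]
After op 6 [order #6] market_sell(qty=6): fills=#5x#6:4@100; bids=[-] asks=[-]
After op 7 [order #7] limit_sell(price=105, qty=5): fills=none; bids=[-] asks=[#7:5@105]
After op 8 [order #8] limit_buy(price=97, qty=4): fills=none; bids=[#8:4@97] asks=[#7:5@105]

Answer: BIDS (highest first):
  #8: 4@97
ASKS (lowest first):
  #7: 5@105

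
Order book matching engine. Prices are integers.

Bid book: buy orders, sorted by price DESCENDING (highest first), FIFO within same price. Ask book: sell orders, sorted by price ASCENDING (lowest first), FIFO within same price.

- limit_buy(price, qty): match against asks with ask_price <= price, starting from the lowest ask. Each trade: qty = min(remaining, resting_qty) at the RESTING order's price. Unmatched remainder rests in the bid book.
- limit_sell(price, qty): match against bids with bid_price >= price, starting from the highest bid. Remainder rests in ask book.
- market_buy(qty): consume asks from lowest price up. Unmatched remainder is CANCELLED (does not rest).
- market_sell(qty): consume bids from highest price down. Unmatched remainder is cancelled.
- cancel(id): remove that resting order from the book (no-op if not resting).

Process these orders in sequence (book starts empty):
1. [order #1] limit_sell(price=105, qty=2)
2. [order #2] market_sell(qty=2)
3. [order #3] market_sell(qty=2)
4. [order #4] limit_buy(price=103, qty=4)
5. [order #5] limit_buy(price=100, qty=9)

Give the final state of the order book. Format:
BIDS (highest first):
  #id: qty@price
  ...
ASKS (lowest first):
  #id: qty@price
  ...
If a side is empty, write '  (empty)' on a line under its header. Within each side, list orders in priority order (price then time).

After op 1 [order #1] limit_sell(price=105, qty=2): fills=none; bids=[-] asks=[#1:2@105]
After op 2 [order #2] market_sell(qty=2): fills=none; bids=[-] asks=[#1:2@105]
After op 3 [order #3] market_sell(qty=2): fills=none; bids=[-] asks=[#1:2@105]
After op 4 [order #4] limit_buy(price=103, qty=4): fills=none; bids=[#4:4@103] asks=[#1:2@105]
After op 5 [order #5] limit_buy(price=100, qty=9): fills=none; bids=[#4:4@103 #5:9@100] asks=[#1:2@105]

Answer: BIDS (highest first):
  #4: 4@103
  #5: 9@100
ASKS (lowest first):
  #1: 2@105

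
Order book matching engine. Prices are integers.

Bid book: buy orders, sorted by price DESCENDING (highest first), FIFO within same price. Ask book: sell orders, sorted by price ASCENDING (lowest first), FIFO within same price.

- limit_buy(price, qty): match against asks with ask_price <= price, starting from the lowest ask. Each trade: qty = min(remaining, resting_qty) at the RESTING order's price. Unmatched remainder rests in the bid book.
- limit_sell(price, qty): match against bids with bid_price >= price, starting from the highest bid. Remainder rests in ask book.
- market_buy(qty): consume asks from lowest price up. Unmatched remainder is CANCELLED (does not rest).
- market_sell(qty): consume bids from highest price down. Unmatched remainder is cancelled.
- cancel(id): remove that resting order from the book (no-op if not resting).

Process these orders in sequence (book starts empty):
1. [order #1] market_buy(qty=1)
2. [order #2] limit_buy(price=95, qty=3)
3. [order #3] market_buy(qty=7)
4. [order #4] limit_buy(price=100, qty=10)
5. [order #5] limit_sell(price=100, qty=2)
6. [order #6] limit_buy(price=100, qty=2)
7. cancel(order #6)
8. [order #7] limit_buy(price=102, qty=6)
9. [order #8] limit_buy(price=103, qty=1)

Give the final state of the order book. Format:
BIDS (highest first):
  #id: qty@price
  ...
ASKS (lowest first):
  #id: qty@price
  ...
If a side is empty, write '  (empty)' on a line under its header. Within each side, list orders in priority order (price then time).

After op 1 [order #1] market_buy(qty=1): fills=none; bids=[-] asks=[-]
After op 2 [order #2] limit_buy(price=95, qty=3): fills=none; bids=[#2:3@95] asks=[-]
After op 3 [order #3] market_buy(qty=7): fills=none; bids=[#2:3@95] asks=[-]
After op 4 [order #4] limit_buy(price=100, qty=10): fills=none; bids=[#4:10@100 #2:3@95] asks=[-]
After op 5 [order #5] limit_sell(price=100, qty=2): fills=#4x#5:2@100; bids=[#4:8@100 #2:3@95] asks=[-]
After op 6 [order #6] limit_buy(price=100, qty=2): fills=none; bids=[#4:8@100 #6:2@100 #2:3@95] asks=[-]
After op 7 cancel(order #6): fills=none; bids=[#4:8@100 #2:3@95] asks=[-]
After op 8 [order #7] limit_buy(price=102, qty=6): fills=none; bids=[#7:6@102 #4:8@100 #2:3@95] asks=[-]
After op 9 [order #8] limit_buy(price=103, qty=1): fills=none; bids=[#8:1@103 #7:6@102 #4:8@100 #2:3@95] asks=[-]

Answer: BIDS (highest first):
  #8: 1@103
  #7: 6@102
  #4: 8@100
  #2: 3@95
ASKS (lowest first):
  (empty)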